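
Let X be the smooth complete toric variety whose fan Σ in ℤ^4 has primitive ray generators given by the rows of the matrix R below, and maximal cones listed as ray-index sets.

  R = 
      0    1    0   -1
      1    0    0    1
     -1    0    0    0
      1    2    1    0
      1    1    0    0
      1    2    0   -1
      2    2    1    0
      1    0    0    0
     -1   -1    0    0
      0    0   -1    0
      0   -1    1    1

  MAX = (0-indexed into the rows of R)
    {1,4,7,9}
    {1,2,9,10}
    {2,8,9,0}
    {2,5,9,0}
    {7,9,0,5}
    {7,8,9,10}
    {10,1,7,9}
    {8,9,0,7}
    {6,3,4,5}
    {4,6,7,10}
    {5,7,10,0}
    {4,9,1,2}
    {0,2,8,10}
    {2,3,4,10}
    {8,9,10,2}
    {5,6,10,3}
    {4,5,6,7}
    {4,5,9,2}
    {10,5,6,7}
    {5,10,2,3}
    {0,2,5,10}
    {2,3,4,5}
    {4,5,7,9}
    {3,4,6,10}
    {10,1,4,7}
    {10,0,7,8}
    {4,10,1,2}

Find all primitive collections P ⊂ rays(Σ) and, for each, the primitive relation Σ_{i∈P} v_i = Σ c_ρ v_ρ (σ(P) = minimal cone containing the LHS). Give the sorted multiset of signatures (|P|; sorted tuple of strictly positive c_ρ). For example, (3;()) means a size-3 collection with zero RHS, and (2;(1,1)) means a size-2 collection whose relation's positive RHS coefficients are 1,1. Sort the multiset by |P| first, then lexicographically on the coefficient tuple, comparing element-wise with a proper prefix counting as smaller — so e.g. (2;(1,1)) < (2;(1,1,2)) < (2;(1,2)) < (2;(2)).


21 minimal non-faces of Δ(Σ) (on 11 rays):

  • {2,7}:  v_{2} + v_{7} = 0 ; sig = (2;())
  • {4,8}:  v_{4} + v_{8} = 0 ; sig = (2;())
  • {0,1}:  v_{0} + v_{1} = v_{4} ; sig = (2;(1))
  • {0,4}:  v_{0} + v_{4} = v_{5} ; sig = (2;(1))
  • {2,6}:  v_{2} + v_{6} = v_{3} ; sig = (2;(1))
  • {3,7}:  v_{3} + v_{7} = v_{6} ; sig = (2;(1))
  • {5,8}:  v_{5} + v_{8} = v_{0} ; sig = (2;(1))
  • {1,8}:  v_{1} + v_{8} = v_{9} + v_{10} ; sig = (2;(1,1))
  • {6,8}:  v_{6} + v_{8} = v_{5} + v_{10} ; sig = (2;(1,1))
  • {3,8}:  v_{3} + v_{8} = v_{2} + v_{5} + v_{10} ; sig = (2;(1,1,1))
  • {0,3}:  v_{0} + v_{3} = v_{2} + 2·v_{5} + v_{10} ; sig = (2;(1,1,2))
  • {1,3}:  v_{1} + v_{3} = v_{2} + 3·v_{4} + v_{10} ; sig = (2;(1,1,3))
  • {0,6}:  v_{0} + v_{6} = 2·v_{5} + v_{10} ; sig = (2;(1,2))
  • {3,9}:  v_{3} + v_{9} = v_{2} + 2·v_{4} ; sig = (2;(1,2))
  • {1,6}:  v_{1} + v_{6} = 3·v_{4} + v_{10} ; sig = (2;(1,3))
  • {1,5}:  v_{1} + v_{5} = 2·v_{4} ; sig = (2;(2))
  • {6,9}:  v_{6} + v_{9} = 2·v_{4} ; sig = (2;(2))
  • {0,9,10}:  v_{0} + v_{9} + v_{10} = 0 ; sig = (3;())
  • {4,5,10}:  v_{4} + v_{5} + v_{10} = v_{6} ; sig = (3;(1))
  • {4,9,10}:  v_{4} + v_{9} + v_{10} = v_{1} ; sig = (3;(1))
  • {5,9,10}:  v_{5} + v_{9} + v_{10} = v_{4} ; sig = (3;(1))

Sorted signature multiset PRS(X):
[(2;()), (2;()), (2;(1)), (2;(1)), (2;(1)), (2;(1)), (2;(1)), (2;(1,1)), (2;(1,1)), (2;(1,1,1)), (2;(1,1,2)), (2;(1,1,3)), (2;(1,2)), (2;(1,2)), (2;(1,3)), (2;(2)), (2;(2)), (3;()), (3;(1)), (3;(1)), (3;(1))]


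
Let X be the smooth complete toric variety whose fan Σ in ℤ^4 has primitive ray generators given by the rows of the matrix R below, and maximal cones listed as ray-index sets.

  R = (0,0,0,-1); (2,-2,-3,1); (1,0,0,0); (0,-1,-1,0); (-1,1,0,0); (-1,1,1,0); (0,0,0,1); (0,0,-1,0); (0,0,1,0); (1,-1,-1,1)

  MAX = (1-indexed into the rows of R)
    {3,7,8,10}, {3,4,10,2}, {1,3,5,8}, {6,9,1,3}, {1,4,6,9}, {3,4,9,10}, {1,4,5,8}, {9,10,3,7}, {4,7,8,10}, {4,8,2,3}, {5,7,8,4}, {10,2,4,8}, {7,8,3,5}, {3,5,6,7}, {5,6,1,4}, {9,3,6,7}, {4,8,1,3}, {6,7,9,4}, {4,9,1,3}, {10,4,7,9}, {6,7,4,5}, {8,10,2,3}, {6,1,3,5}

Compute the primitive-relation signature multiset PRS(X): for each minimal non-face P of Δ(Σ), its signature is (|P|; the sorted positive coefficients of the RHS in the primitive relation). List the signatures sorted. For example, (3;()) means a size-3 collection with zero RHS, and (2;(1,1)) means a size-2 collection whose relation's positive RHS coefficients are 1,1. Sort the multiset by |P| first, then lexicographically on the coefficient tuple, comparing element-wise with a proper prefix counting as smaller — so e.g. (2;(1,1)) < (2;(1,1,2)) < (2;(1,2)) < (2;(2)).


16 collections generate NE(X_Σ); each relation:

  {1,7}:  v_{1} + v_{7} = 0  ⇒ sig = (2;())
  {8,9}:  v_{8} + v_{9} = 0  ⇒ sig = (2;())
  {5,9}:  v_{5} + v_{9} = v_{6}  ⇒ sig = (2;(1))
  {6,8}:  v_{6} + v_{8} = v_{5}  ⇒ sig = (2;(1))
  {6,10}:  v_{6} + v_{10} = v_{7}  ⇒ sig = (2;(1))
  {1,10}:  v_{1} + v_{10} = v_{3} + v_{4}  ⇒ sig = (2;(1,1))
  {2,6}:  v_{2} + v_{6} = v_{8} + v_{10}  ⇒ sig = (2;(1,1))
  {5,10}:  v_{5} + v_{10} = v_{7} + v_{8}  ⇒ sig = (2;(1,1))
  {2,9}:  v_{2} + v_{9} = v_{3} + v_{4} + v_{10}  ⇒ sig = (2;(1,1,1))
  {2,5}:  v_{2} + v_{5} = 2·v_{8} + v_{10}  ⇒ sig = (2;(1,2))
  {2,7}:  v_{2} + v_{7} = v_{8} + 2·v_{10}  ⇒ sig = (2;(1,2))
  {1,2}:  v_{1} + v_{2} = 2·v_{3} + 2·v_{4} + v_{8}  ⇒ sig = (2;(1,2,2))
  {3,4,6}:  v_{3} + v_{4} + v_{6} = 0  ⇒ sig = (3;())
  {3,4,5}:  v_{3} + v_{4} + v_{5} = v_{8}  ⇒ sig = (3;(1))
  {3,4,7}:  v_{3} + v_{4} + v_{7} = v_{10}  ⇒ sig = (3;(1))
  {3,4,8,10}:  v_{3} + v_{4} + v_{8} + v_{10} = v_{2}  ⇒ sig = (4;(1))

Sorted signature multiset PRS(X):
{ (2;()) ×2,  (2;(1)) ×3,  (2;(1,1)) ×3,  (2;(1,1,1)),  (2;(1,2)) ×2,  (2;(1,2,2)),  (3;()),  (3;(1)) ×2,  (4;(1)) }


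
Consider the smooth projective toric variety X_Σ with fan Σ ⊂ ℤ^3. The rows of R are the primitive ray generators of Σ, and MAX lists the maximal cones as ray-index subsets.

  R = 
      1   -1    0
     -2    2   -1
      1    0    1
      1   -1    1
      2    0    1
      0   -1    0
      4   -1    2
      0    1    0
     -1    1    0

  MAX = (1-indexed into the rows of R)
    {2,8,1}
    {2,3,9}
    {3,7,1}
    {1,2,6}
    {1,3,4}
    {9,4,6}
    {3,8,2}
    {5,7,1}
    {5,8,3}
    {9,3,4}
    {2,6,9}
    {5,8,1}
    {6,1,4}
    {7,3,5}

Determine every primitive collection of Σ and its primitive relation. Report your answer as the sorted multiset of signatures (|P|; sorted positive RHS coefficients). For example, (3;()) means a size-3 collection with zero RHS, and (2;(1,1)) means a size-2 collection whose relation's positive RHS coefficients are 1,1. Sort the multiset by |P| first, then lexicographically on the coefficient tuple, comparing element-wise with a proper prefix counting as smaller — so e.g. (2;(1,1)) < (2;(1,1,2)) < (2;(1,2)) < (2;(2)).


The 18 primitive collections of Σ (r=9, n=3):

  P = {1,9}:  v_{1} + v_{9} = 0 — sig = (2;())
  P = {6,8}:  v_{6} + v_{8} = 0 — sig = (2;())
  P = {2,4}:  v_{2} + v_{4} = v_{9} — sig = (2;(1))
  P = {3,6}:  v_{3} + v_{6} = v_{4} — sig = (2;(1))
  P = {4,8}:  v_{4} + v_{8} = v_{3} — sig = (2;(1))
  P = {2,7}:  v_{2} + v_{7} = v_{5} + v_{8} — sig = (2;(1,1))
  P = {5,6}:  v_{5} + v_{6} = v_{1} + v_{3} — sig = (2;(1,1))
  P = {5,9}:  v_{5} + v_{9} = v_{3} + v_{8} — sig = (2;(1,1))
  P = {7,9}:  v_{7} + v_{9} = v_{3} + v_{5} — sig = (2;(1,1))
  P = {8,9}:  v_{8} + v_{9} = v_{2} + v_{3} — sig = (2;(1,1))
  P = {4,5}:  v_{4} + v_{5} = v_{1} + 2·v_{3} — sig = (2;(1,2))
  P = {2,5}:  v_{2} + v_{5} = 2·v_{8} — sig = (2;(2))
  P = {7,8}:  v_{7} + v_{8} = 2·v_{5} — sig = (2;(2))
  P = {6,7}:  v_{6} + v_{7} = 2·v_{1} + 2·v_{3} — sig = (2;(2,2))
  P = {4,7}:  v_{4} + v_{7} = 2·v_{1} + 3·v_{3} — sig = (2;(2,3))
  P = {1,2,3}:  v_{1} + v_{2} + v_{3} = v_{8} — sig = (3;(1))
  P = {1,3,5}:  v_{1} + v_{3} + v_{5} = v_{7} — sig = (3;(1))
  P = {1,3,8}:  v_{1} + v_{3} + v_{8} = v_{5} — sig = (3;(1))

Hence PRS(X_Σ) =
    (2;())
    (2;())
    (2;(1))
    (2;(1))
    (2;(1))
    (2;(1,1))
    (2;(1,1))
    (2;(1,1))
    (2;(1,1))
    (2;(1,1))
    (2;(1,2))
    (2;(2))
    (2;(2))
    (2;(2,2))
    (2;(2,3))
    (3;(1))
    (3;(1))
    (3;(1))


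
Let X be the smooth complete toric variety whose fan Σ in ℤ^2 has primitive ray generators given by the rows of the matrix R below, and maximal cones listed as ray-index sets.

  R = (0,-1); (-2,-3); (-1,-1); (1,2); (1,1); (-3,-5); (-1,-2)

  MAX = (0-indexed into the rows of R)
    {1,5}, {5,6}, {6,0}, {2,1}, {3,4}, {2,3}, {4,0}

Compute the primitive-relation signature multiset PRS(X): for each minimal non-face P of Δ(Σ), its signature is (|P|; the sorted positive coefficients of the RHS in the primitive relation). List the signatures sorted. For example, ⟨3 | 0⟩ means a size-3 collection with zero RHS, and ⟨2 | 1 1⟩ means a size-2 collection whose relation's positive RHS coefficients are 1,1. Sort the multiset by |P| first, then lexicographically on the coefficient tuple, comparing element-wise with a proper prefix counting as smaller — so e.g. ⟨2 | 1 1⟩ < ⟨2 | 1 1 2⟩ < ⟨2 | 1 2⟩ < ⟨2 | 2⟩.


14 collections generate NE(X_Σ); each relation:

  • {2,4}:  v_{2} + v_{4} = 0 ; sig = ⟨2 | 0⟩
  • {3,6}:  v_{3} + v_{6} = 0 ; sig = ⟨2 | 0⟩
  • {0,2}:  v_{0} + v_{2} = v_{6} ; sig = ⟨2 | 1⟩
  • {0,3}:  v_{0} + v_{3} = v_{4} ; sig = ⟨2 | 1⟩
  • {1,3}:  v_{1} + v_{3} = v_{2} ; sig = ⟨2 | 1⟩
  • {1,4}:  v_{1} + v_{4} = v_{6} ; sig = ⟨2 | 1⟩
  • {1,6}:  v_{1} + v_{6} = v_{5} ; sig = ⟨2 | 1⟩
  • {2,6}:  v_{2} + v_{6} = v_{1} ; sig = ⟨2 | 1⟩
  • {3,5}:  v_{3} + v_{5} = v_{1} ; sig = ⟨2 | 1⟩
  • {4,6}:  v_{4} + v_{6} = v_{0} ; sig = ⟨2 | 1⟩
  • {0,1}:  v_{0} + v_{1} = 2·v_{6} ; sig = ⟨2 | 2⟩
  • {2,5}:  v_{2} + v_{5} = 2·v_{1} ; sig = ⟨2 | 2⟩
  • {4,5}:  v_{4} + v_{5} = 2·v_{6} ; sig = ⟨2 | 2⟩
  • {0,5}:  v_{0} + v_{5} = 3·v_{6} ; sig = ⟨2 | 3⟩

Signatures (|P|; sorted positive RHS coefficients), sorted:
    ⟨2 | 0⟩
    ⟨2 | 0⟩
    ⟨2 | 1⟩
    ⟨2 | 1⟩
    ⟨2 | 1⟩
    ⟨2 | 1⟩
    ⟨2 | 1⟩
    ⟨2 | 1⟩
    ⟨2 | 1⟩
    ⟨2 | 1⟩
    ⟨2 | 2⟩
    ⟨2 | 2⟩
    ⟨2 | 2⟩
    ⟨2 | 3⟩


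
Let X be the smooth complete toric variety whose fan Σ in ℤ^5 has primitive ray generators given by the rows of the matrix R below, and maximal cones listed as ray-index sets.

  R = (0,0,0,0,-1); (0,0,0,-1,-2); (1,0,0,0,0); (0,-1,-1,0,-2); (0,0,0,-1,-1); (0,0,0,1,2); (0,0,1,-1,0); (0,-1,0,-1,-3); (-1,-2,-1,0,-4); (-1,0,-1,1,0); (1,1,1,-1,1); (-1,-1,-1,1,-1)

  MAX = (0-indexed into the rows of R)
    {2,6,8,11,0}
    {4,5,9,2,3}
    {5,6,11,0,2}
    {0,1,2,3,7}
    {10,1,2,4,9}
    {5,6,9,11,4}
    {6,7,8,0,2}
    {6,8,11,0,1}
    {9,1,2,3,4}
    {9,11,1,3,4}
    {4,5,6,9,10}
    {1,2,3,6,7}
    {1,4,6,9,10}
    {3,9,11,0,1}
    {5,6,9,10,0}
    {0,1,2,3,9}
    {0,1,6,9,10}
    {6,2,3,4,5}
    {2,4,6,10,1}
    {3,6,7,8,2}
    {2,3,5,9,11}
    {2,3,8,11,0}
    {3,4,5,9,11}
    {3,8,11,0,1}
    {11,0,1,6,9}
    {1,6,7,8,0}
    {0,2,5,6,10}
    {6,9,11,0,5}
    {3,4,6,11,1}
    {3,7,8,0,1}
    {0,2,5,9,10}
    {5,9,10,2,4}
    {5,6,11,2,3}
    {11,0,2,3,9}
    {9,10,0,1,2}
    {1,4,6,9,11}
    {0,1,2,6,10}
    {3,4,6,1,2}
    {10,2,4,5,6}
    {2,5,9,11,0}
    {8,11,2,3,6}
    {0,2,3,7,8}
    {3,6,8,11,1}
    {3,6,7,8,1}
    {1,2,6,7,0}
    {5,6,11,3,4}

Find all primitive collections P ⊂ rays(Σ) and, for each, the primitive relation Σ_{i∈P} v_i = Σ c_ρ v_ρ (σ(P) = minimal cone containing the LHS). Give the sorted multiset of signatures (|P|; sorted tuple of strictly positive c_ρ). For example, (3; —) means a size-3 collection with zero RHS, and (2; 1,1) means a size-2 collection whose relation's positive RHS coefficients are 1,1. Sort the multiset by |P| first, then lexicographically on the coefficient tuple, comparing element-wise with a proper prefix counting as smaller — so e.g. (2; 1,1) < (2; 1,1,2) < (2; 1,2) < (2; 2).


20 minimal non-faces of Δ(Σ) (on 12 rays):

  • {1,5}:  v_{1} + v_{5} = 0 — sig = (2; —)
  • {10,11}:  v_{10} + v_{11} = 0 — sig = (2; —)
  • {0,4}:  v_{0} + v_{4} = v_{1} — sig = (2; 1)
  • {7,11}:  v_{7} + v_{11} = v_{8} — sig = (2; 1)
  • {8,10}:  v_{8} + v_{10} = v_{7} — sig = (2; 1)
  • {3,10}:  v_{3} + v_{10} = v_{2} + v_{4} — sig = (2; 1,1)
  • {7,9}:  v_{7} + v_{9} = v_{1} + v_{11} — sig = (2; 1,1)
  • {4,7}:  v_{4} + v_{7} = v_{1} + v_{3} + v_{6} — sig = (2; 1,1,1)
  • {5,7}:  v_{5} + v_{7} = v_{2} + v_{6} + v_{11} — sig = (2; 1,1,1)
  • {7,10}:  v_{7} + v_{10} = v_{1} + v_{2} + v_{6} — sig = (2; 1,1,1)
  • {4,8}:  v_{4} + v_{8} = v_{1} + v_{3} + v_{6} + v_{11} — sig = (2; 1,1,1,1)
  • {5,8}:  v_{5} + v_{8} = v_{2} + v_{6} + 2·v_{11} — sig = (2; 1,1,2)
  • {8,9}:  v_{8} + v_{9} = v_{1} + 2·v_{11} — sig = (2; 1,2)
  • {2,6,9}:  v_{2} + v_{6} + v_{9} = 0 — sig = (3; —)
  • {0,3,6}:  v_{0} + v_{3} + v_{6} = v_{7} — sig = (3; 1)
  • {2,4,11}:  v_{2} + v_{4} + v_{11} = v_{3} — sig = (3; 1)
  • {0,3,5}:  v_{0} + v_{3} + v_{5} = v_{2} + v_{11} — sig = (3; 1,1)
  • {1,2,11}:  v_{1} + v_{2} + v_{11} = v_{0} + v_{3} — sig = (3; 1,1)
  • {3,6,9}:  v_{3} + v_{6} + v_{9} = v_{4} + v_{11} — sig = (3; 1,1)
  • {1,2,8}:  v_{1} + v_{2} + v_{8} = v_{0} + v_{3} + v_{7} — sig = (3; 1,1,1)

Sorted signature multiset PRS(X):
{ (2; —) ×2,  (2; 1) ×3,  (2; 1,1) ×2,  (2; 1,1,1) ×3,  (2; 1,1,1,1),  (2; 1,1,2),  (2; 1,2),  (3; —),  (3; 1) ×2,  (3; 1,1) ×3,  (3; 1,1,1) }


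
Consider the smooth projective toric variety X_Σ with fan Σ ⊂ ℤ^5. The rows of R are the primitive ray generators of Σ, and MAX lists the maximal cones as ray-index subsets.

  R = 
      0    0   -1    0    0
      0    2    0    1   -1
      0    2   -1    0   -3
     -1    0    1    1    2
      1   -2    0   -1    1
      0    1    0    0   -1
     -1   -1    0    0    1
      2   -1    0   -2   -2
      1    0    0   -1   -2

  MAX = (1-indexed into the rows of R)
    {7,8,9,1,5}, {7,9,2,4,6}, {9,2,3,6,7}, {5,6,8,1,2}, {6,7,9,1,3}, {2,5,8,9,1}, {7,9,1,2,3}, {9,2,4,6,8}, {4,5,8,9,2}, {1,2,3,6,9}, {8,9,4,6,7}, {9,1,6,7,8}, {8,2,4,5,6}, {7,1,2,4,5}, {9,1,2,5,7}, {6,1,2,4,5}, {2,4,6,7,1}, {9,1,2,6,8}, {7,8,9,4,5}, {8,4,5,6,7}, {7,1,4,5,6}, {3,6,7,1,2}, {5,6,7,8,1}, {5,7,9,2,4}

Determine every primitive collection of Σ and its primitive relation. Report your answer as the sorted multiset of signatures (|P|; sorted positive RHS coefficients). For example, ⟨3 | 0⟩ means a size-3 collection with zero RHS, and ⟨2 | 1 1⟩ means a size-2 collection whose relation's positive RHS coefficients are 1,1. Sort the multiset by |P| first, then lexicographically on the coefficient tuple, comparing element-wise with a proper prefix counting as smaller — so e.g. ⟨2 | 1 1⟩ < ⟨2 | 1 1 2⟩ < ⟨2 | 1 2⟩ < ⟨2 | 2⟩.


Minimal non-faces — 9 found among 9 rays, 24 max cones:

  • {3,5}:  v_{3} + v_{5} = v_{1} + v_{9}  so sig = ⟨2 | 1 1⟩
  • {3,4}:  v_{3} + v_{4} = v_{2} + v_{6} + v_{7}  so sig = ⟨2 | 1 1 1⟩
  • {3,8}:  v_{3} + v_{8} = v_{1} + v_{6} + 2·v_{9}  so sig = ⟨2 | 1 1 2⟩
  • {1,4,9}:  v_{1} + v_{4} + v_{9} = 0  so sig = ⟨3 | 0⟩
  • {2,7,8}:  v_{2} + v_{7} + v_{8} = v_{9}  so sig = ⟨3 | 1⟩
  • {5,6,9}:  v_{5} + v_{6} + v_{9} = v_{8}  so sig = ⟨3 | 1⟩
  • {1,4,8}:  v_{1} + v_{4} + v_{8} = v_{5} + v_{6}  so sig = ⟨3 | 1 1⟩
  • {2,5,6,7}:  v_{2} + v_{5} + v_{6} + v_{7} = 0  so sig = ⟨4 | 0⟩
  • {1,2,6,7,9}:  v_{1} + v_{2} + v_{6} + v_{7} + v_{9} = v_{3}  so sig = ⟨5 | 1⟩

Hence PRS(X_Σ) =
    |P|=2: 3 collections, coeffs (1,1), (1,1,1), (1,1,2)
    |P|=3: 4 collections, coeffs (), (1), (1), (1,1)
    |P|=4: 1 collection, coeffs ()
    |P|=5: 1 collection, coeffs (1)


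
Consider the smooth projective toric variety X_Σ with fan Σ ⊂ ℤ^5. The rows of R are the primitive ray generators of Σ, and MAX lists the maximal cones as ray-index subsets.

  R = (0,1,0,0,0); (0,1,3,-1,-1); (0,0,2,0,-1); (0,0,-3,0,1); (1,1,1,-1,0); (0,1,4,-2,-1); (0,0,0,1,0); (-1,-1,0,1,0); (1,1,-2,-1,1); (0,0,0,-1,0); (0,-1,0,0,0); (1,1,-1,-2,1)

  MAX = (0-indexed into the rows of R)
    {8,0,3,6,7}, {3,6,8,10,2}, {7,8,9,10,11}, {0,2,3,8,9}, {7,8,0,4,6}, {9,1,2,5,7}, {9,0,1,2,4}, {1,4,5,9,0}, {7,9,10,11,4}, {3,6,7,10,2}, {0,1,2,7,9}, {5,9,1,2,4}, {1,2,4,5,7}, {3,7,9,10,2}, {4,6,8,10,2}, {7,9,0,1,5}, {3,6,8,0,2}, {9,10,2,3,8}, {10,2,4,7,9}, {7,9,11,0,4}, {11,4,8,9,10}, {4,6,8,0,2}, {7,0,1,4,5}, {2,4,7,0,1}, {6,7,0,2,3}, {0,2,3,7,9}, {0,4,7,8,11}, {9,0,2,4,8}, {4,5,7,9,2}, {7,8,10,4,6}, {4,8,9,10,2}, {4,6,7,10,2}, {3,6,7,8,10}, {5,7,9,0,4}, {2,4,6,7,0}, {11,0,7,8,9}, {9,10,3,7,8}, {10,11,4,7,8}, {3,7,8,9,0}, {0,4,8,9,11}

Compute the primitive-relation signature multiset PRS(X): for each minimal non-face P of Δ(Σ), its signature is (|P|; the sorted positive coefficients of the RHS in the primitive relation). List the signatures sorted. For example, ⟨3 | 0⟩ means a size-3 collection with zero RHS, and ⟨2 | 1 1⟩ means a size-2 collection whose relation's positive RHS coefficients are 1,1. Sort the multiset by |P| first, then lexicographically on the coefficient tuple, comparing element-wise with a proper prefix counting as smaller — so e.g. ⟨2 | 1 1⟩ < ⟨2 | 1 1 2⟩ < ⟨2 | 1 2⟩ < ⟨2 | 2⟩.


Δ(Σ) — 12 vertices, 21 min non-faces:

  P = {0,10}:  v_{0} + v_{10} = 0  ⟹  sig = ⟨2 | 0⟩
  P = {6,9}:  v_{6} + v_{9} = 0  ⟹  sig = ⟨2 | 0⟩
  P = {3,4}:  v_{3} + v_{4} = v_{8}  ⟹  sig = ⟨2 | 1⟩
  P = {1,3}:  v_{1} + v_{3} = v_{0} + v_{9}  ⟹  sig = ⟨2 | 1 1⟩
  P = {2,11}:  v_{2} + v_{11} = v_{4} + v_{9}  ⟹  sig = ⟨2 | 1 1⟩
  P = {1,8}:  v_{1} + v_{8} = v_{0} + v_{4} + v_{9}  ⟹  sig = ⟨2 | 1 1 1⟩
  P = {5,6}:  v_{5} + v_{6} = v_{1} + v_{4} + v_{7}  ⟹  sig = ⟨2 | 1 1 1⟩
  P = {6,11}:  v_{6} + v_{11} = v_{4} + v_{7} + v_{8}  ⟹  sig = ⟨2 | 1 1 1⟩
  P = {1,6}:  v_{1} + v_{6} = v_{0} + v_{2} + v_{4} + v_{7}  ⟹  sig = ⟨2 | 1 1 1 1⟩
  P = {1,10}:  v_{1} + v_{10} = v_{2} + v_{4} + v_{7} + v_{9}  ⟹  sig = ⟨2 | 1 1 1 1⟩
  P = {3,5}:  v_{3} + v_{5} = v_{0} + v_{4} + v_{7} + 2·v_{9}  ⟹  sig = ⟨2 | 1 1 1 2⟩
  P = {3,11}:  v_{3} + v_{11} = v_{7} + 2·v_{8} + v_{9}  ⟹  sig = ⟨2 | 1 1 2⟩
  P = {1,11}:  v_{1} + v_{11} = v_{0} + 2·v_{4} + v_{7} + 2·v_{9}  ⟹  sig = ⟨2 | 1 1 2 2⟩
  P = {5,8}:  v_{5} + v_{8} = v_{0} + 2·v_{4} + v_{7} + 2·v_{9}  ⟹  sig = ⟨2 | 1 1 2 2⟩
  P = {5,10}:  v_{5} + v_{10} = v_{2} + 2·v_{4} + 2·v_{7} + 2·v_{9}  ⟹  sig = ⟨2 | 1 2 2 2⟩
  P = {5,11}:  v_{5} + v_{11} = v_{0} + 3·v_{4} + 2·v_{7} + 3·v_{9}  ⟹  sig = ⟨2 | 1 2 3 3⟩
  P = {2,7,8}:  v_{2} + v_{7} + v_{8} = 0  ⟹  sig = ⟨3 | 0⟩
  P = {0,2,5}:  v_{0} + v_{2} + v_{5} = 2·v_{1}  ⟹  sig = ⟨3 | 2⟩
  P = {1,4,7,9}:  v_{1} + v_{4} + v_{7} + v_{9} = v_{5}  ⟹  sig = ⟨4 | 1⟩
  P = {4,7,8,9}:  v_{4} + v_{7} + v_{8} + v_{9} = v_{11}  ⟹  sig = ⟨4 | 1⟩
  P = {0,2,4,7,9}:  v_{0} + v_{2} + v_{4} + v_{7} + v_{9} = v_{1}  ⟹  sig = ⟨5 | 1⟩

Signatures (|P|; sorted positive RHS coefficients), sorted:
    ⟨2 | 0⟩
    ⟨2 | 0⟩
    ⟨2 | 1⟩
    ⟨2 | 1 1⟩
    ⟨2 | 1 1⟩
    ⟨2 | 1 1 1⟩
    ⟨2 | 1 1 1⟩
    ⟨2 | 1 1 1⟩
    ⟨2 | 1 1 1 1⟩
    ⟨2 | 1 1 1 1⟩
    ⟨2 | 1 1 1 2⟩
    ⟨2 | 1 1 2⟩
    ⟨2 | 1 1 2 2⟩
    ⟨2 | 1 1 2 2⟩
    ⟨2 | 1 2 2 2⟩
    ⟨2 | 1 2 3 3⟩
    ⟨3 | 0⟩
    ⟨3 | 2⟩
    ⟨4 | 1⟩
    ⟨4 | 1⟩
    ⟨5 | 1⟩


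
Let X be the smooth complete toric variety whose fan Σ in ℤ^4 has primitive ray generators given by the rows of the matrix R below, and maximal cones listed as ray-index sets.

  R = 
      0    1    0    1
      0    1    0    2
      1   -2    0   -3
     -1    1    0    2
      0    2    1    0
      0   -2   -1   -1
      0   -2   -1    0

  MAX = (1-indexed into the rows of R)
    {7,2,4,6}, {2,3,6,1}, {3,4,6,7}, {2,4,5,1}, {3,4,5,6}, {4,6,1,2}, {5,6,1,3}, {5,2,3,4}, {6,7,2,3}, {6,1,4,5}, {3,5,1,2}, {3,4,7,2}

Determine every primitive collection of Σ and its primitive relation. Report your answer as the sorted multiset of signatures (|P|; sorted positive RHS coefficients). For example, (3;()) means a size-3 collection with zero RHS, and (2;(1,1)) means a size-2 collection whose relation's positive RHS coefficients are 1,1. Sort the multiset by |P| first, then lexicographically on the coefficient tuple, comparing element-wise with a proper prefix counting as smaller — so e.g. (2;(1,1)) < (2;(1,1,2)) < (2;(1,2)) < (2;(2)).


Minimal non-faces — 5 found among 7 rays, 12 max cones:

  {5,7}:  v_{5} + v_{7} = 0  so sig = (2;())
  {1,7}:  v_{1} + v_{7} = v_{2} + v_{6}  so sig = (2;(1,1))
  {1,3,4}:  v_{1} + v_{3} + v_{4} = 0  so sig = (3;())
  {2,5,6}:  v_{2} + v_{5} + v_{6} = v_{1}  so sig = (3;(1))
  {2,3,4,6}:  v_{2} + v_{3} + v_{4} + v_{6} = v_{7}  so sig = (4;(1))

Sorted signature multiset PRS(X):
    (2;())
    (2;(1,1))
    (3;())
    (3;(1))
    (4;(1))


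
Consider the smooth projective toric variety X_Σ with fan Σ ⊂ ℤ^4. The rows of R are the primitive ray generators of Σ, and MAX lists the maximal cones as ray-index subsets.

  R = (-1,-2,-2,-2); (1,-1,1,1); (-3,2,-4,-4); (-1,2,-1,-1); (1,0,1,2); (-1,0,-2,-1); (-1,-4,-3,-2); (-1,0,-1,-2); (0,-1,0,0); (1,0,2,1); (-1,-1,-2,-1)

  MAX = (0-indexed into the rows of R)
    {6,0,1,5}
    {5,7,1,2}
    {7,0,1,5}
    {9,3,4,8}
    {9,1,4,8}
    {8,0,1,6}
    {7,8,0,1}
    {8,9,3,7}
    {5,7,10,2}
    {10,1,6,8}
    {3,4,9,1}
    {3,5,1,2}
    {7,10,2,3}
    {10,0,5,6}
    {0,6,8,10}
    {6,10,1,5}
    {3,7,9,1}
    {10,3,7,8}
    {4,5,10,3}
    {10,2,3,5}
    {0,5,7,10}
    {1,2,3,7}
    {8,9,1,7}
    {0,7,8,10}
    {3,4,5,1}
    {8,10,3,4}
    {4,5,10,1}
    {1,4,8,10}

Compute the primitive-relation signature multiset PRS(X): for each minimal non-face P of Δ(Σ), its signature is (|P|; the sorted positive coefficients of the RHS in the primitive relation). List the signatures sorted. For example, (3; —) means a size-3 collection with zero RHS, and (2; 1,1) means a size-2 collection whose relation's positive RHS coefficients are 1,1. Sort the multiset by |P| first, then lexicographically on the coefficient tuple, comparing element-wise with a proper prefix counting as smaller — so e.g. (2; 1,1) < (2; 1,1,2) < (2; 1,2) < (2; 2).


Primitive collections (22):

  {4,7}:  v_{4} + v_{7} = 0  →  sig = (2; —)
  {5,9}:  v_{5} + v_{9} = 0  →  sig = (2; —)
  {5,8}:  v_{5} + v_{8} = v_{10}  →  sig = (2; 1)
  {9,10}:  v_{9} + v_{10} = v_{8}  →  sig = (2; 1)
  {0,3}:  v_{0} + v_{3} = v_{5} + v_{7}  →  sig = (2; 1,1)
  {0,4}:  v_{0} + v_{4} = v_{1} + v_{10}  →  sig = (2; 1,1)
  {2,4}:  v_{2} + v_{4} = v_{3} + v_{5}  →  sig = (2; 1,1)
  {2,9}:  v_{2} + v_{9} = v_{3} + v_{7}  →  sig = (2; 1,1)
  {3,6}:  v_{3} + v_{6} = v_{0} + v_{5}  →  sig = (2; 1,1)
  {0,9}:  v_{0} + v_{9} = v_{1} + v_{7} + v_{8}  →  sig = (2; 1,1,1)
  {2,8}:  v_{2} + v_{8} = v_{3} + v_{7} + v_{10}  →  sig = (2; 1,1,1)
  {6,9}:  v_{6} + v_{9} = v_{0} + v_{1} + v_{8}  →  sig = (2; 1,1,1)
  {2,6}:  v_{2} + v_{6} = v_{0} + 2·v_{5} + v_{7}  →  sig = (2; 1,1,2)
  {6,7}:  v_{6} + v_{7} = 2·v_{0}  →  sig = (2; 2)
  {0,2}:  v_{0} + v_{2} = 2·v_{5} + 2·v_{7}  →  sig = (2; 2,2)
  {4,6}:  v_{4} + v_{6} = 2·v_{1} + 2·v_{10}  →  sig = (2; 2,2)
  {1,3,8}:  v_{1} + v_{3} + v_{8} = 0  →  sig = (3; —)
  {0,1,10}:  v_{0} + v_{1} + v_{10} = v_{6}  →  sig = (3; 1)
  {1,3,10}:  v_{1} + v_{3} + v_{10} = v_{5}  →  sig = (3; 1)
  {1,7,10}:  v_{1} + v_{7} + v_{10} = v_{0}  →  sig = (3; 1)
  {3,5,7}:  v_{3} + v_{5} + v_{7} = v_{2}  →  sig = (3; 1)
  {1,2,10}:  v_{1} + v_{2} + v_{10} = 2·v_{5} + v_{7}  →  sig = (3; 1,2)

Sorted signature multiset PRS(X):
    |P|=2: 16 collections, coeffs (), (), (1), (1), (1,1), (1,1), (1,1), (1,1), (1,1), (1,1,1), (1,1,1), (1,1,1), (1,1,2), (2), (2,2), (2,2)
    |P|=3: 6 collections, coeffs (), (1), (1), (1), (1), (1,2)


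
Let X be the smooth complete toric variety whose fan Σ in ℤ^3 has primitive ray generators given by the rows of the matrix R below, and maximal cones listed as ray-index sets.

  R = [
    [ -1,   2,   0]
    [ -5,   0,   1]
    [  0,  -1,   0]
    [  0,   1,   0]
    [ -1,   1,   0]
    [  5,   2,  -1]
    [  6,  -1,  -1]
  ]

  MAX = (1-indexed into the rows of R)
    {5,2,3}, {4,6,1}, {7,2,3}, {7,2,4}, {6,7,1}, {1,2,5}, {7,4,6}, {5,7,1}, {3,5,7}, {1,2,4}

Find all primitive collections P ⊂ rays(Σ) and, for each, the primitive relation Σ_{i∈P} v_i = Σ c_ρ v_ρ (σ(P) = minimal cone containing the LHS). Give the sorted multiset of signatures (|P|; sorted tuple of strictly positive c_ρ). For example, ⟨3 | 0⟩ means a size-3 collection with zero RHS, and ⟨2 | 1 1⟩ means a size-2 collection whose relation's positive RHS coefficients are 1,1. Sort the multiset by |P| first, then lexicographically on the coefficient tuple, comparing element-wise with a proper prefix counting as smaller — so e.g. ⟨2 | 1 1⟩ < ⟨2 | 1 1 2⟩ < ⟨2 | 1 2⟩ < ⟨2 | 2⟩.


9 minimal non-faces of Δ(Σ) (on 7 rays):

  P = {3,4}:  v_{3} + v_{4} = 0  ⟹  sig = ⟨2 | 0⟩
  P = {1,3}:  v_{1} + v_{3} = v_{5}  ⟹  sig = ⟨2 | 1⟩
  P = {4,5}:  v_{4} + v_{5} = v_{1}  ⟹  sig = ⟨2 | 1⟩
  P = {3,6}:  v_{3} + v_{6} = v_{1} + v_{7}  ⟹  sig = ⟨2 | 1 1⟩
  P = {5,6}:  v_{5} + v_{6} = 2·v_{1} + v_{7}  ⟹  sig = ⟨2 | 1 2⟩
  P = {2,6}:  v_{2} + v_{6} = 2·v_{4}  ⟹  sig = ⟨2 | 2⟩
  P = {2,5,7}:  v_{2} + v_{5} + v_{7} = 0  ⟹  sig = ⟨3 | 0⟩
  P = {1,2,7}:  v_{1} + v_{2} + v_{7} = v_{4}  ⟹  sig = ⟨3 | 1⟩
  P = {1,4,7}:  v_{1} + v_{4} + v_{7} = v_{6}  ⟹  sig = ⟨3 | 1⟩

so the primitive-relation signature multiset is
{ ⟨2 | 0⟩,  ⟨2 | 1⟩ ×2,  ⟨2 | 1 1⟩,  ⟨2 | 1 2⟩,  ⟨2 | 2⟩,  ⟨3 | 0⟩,  ⟨3 | 1⟩ ×2 }


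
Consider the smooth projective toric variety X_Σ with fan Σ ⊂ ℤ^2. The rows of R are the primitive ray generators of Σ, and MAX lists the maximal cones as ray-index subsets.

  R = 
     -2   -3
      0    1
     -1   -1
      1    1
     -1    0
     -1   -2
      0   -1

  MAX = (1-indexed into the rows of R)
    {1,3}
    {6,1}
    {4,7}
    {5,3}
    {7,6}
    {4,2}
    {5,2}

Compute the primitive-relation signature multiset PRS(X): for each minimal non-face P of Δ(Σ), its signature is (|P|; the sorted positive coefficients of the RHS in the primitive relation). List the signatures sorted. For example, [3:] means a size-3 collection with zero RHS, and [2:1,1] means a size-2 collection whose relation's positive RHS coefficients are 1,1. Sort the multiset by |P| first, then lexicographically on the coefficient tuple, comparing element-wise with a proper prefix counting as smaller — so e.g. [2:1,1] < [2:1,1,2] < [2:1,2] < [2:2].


The 14 primitive collections of Σ (r=7, n=2):

  {2,7}:  v_{2} + v_{7} = 0  so sig = [2:]
  {3,4}:  v_{3} + v_{4} = 0  so sig = [2:]
  {1,4}:  v_{1} + v_{4} = v_{6}  so sig = [2:1]
  {2,3}:  v_{2} + v_{3} = v_{5}  so sig = [2:1]
  {2,6}:  v_{2} + v_{6} = v_{3}  so sig = [2:1]
  {3,6}:  v_{3} + v_{6} = v_{1}  so sig = [2:1]
  {3,7}:  v_{3} + v_{7} = v_{6}  so sig = [2:1]
  {4,5}:  v_{4} + v_{5} = v_{2}  so sig = [2:1]
  {4,6}:  v_{4} + v_{6} = v_{7}  so sig = [2:1]
  {5,7}:  v_{5} + v_{7} = v_{3}  so sig = [2:1]
  {1,2}:  v_{1} + v_{2} = 2·v_{3}  so sig = [2:2]
  {1,7}:  v_{1} + v_{7} = 2·v_{6}  so sig = [2:2]
  {5,6}:  v_{5} + v_{6} = 2·v_{3}  so sig = [2:2]
  {1,5}:  v_{1} + v_{5} = 3·v_{3}  so sig = [2:3]

so the primitive-relation signature multiset is
    [2:]
    [2:]
    [2:1]
    [2:1]
    [2:1]
    [2:1]
    [2:1]
    [2:1]
    [2:1]
    [2:1]
    [2:2]
    [2:2]
    [2:2]
    [2:3]


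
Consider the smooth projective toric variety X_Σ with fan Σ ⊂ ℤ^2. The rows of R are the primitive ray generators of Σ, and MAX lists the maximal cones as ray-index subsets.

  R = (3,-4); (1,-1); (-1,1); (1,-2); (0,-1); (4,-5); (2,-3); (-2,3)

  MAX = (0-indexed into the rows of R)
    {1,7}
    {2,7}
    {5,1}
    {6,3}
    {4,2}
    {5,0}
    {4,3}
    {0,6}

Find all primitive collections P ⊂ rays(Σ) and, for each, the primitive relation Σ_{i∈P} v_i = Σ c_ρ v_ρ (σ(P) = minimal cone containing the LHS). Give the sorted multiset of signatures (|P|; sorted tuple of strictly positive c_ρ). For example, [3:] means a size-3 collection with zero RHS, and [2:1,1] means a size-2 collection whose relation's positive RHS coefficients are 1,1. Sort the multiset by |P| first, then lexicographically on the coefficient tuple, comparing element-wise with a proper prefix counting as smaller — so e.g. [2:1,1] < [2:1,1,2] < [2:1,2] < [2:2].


|primitive collections| = 20. Relations:

  P={1,2}:  v_{1} + v_{2} = 0  ⇒ sig = [2:]
  P={6,7}:  v_{6} + v_{7} = 0  ⇒ sig = [2:]
  P={0,1}:  v_{0} + v_{1} = v_{5}  ⇒ sig = [2:1]
  P={0,2}:  v_{0} + v_{2} = v_{6}  ⇒ sig = [2:1]
  P={0,7}:  v_{0} + v_{7} = v_{1}  ⇒ sig = [2:1]
  P={1,3}:  v_{1} + v_{3} = v_{6}  ⇒ sig = [2:1]
  P={1,4}:  v_{1} + v_{4} = v_{3}  ⇒ sig = [2:1]
  P={1,6}:  v_{1} + v_{6} = v_{0}  ⇒ sig = [2:1]
  P={2,3}:  v_{2} + v_{3} = v_{4}  ⇒ sig = [2:1]
  P={2,5}:  v_{2} + v_{5} = v_{0}  ⇒ sig = [2:1]
  P={2,6}:  v_{2} + v_{6} = v_{3}  ⇒ sig = [2:1]
  P={3,7}:  v_{3} + v_{7} = v_{2}  ⇒ sig = [2:1]
  P={0,4}:  v_{0} + v_{4} = v_{3} + v_{6}  ⇒ sig = [2:1,1]
  P={3,5}:  v_{3} + v_{5} = v_{0} + v_{6}  ⇒ sig = [2:1,1]
  P={0,3}:  v_{0} + v_{3} = 2·v_{6}  ⇒ sig = [2:2]
  P={4,5}:  v_{4} + v_{5} = 2·v_{6}  ⇒ sig = [2:2]
  P={4,6}:  v_{4} + v_{6} = 2·v_{3}  ⇒ sig = [2:2]
  P={4,7}:  v_{4} + v_{7} = 2·v_{2}  ⇒ sig = [2:2]
  P={5,6}:  v_{5} + v_{6} = 2·v_{0}  ⇒ sig = [2:2]
  P={5,7}:  v_{5} + v_{7} = 2·v_{1}  ⇒ sig = [2:2]

Hence PRS(X_Σ) =
    [2:]
    [2:]
    [2:1]
    [2:1]
    [2:1]
    [2:1]
    [2:1]
    [2:1]
    [2:1]
    [2:1]
    [2:1]
    [2:1]
    [2:1,1]
    [2:1,1]
    [2:2]
    [2:2]
    [2:2]
    [2:2]
    [2:2]
    [2:2]


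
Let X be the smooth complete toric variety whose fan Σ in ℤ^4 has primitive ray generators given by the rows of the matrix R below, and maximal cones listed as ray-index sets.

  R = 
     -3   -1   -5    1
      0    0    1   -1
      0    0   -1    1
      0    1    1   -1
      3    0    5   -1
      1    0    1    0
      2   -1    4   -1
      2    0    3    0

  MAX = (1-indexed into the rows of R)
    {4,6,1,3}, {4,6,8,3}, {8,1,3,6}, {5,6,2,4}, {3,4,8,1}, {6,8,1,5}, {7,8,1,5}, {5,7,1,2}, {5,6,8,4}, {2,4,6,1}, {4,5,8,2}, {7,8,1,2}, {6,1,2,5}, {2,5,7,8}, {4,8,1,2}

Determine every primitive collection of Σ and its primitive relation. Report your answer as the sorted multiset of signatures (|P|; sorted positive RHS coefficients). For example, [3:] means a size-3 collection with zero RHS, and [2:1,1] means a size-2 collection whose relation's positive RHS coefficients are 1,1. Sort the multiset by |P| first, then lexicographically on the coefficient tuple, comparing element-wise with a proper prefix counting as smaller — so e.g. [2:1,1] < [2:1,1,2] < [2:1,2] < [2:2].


Primitive collections (9):

  • {2,3}:  v_{2} + v_{3} = 0  ⇒ sig = [2:]
  • {3,5}:  v_{3} + v_{5} = v_{6} + v_{8}  ⇒ sig = [2:1,1]
  • {3,7}:  v_{3} + v_{7} = v_{1} + v_{5} + v_{8}  ⇒ sig = [2:1,1,1]
  • {4,7}:  v_{4} + v_{7} = 2·v_{2} + v_{8}  ⇒ sig = [2:1,2]
  • {6,7}:  v_{6} + v_{7} = v_{1} + 2·v_{5}  ⇒ sig = [2:1,2]
  • {1,4,5}:  v_{1} + v_{4} + v_{5} = v_{2}  ⇒ sig = [3:1]
  • {2,6,8}:  v_{2} + v_{6} + v_{8} = v_{5}  ⇒ sig = [3:1]
  • {1,4,6,8}:  v_{1} + v_{4} + v_{6} + v_{8} = 0  ⇒ sig = [4:]
  • {1,2,5,8}:  v_{1} + v_{2} + v_{5} + v_{8} = v_{7}  ⇒ sig = [4:1]

so the primitive-relation signature multiset is
    |P|=2: 5 collections, coeffs (), (1,1), (1,1,1), (1,2), (1,2)
    |P|=3: 2 collections, coeffs (1), (1)
    |P|=4: 2 collections, coeffs (), (1)


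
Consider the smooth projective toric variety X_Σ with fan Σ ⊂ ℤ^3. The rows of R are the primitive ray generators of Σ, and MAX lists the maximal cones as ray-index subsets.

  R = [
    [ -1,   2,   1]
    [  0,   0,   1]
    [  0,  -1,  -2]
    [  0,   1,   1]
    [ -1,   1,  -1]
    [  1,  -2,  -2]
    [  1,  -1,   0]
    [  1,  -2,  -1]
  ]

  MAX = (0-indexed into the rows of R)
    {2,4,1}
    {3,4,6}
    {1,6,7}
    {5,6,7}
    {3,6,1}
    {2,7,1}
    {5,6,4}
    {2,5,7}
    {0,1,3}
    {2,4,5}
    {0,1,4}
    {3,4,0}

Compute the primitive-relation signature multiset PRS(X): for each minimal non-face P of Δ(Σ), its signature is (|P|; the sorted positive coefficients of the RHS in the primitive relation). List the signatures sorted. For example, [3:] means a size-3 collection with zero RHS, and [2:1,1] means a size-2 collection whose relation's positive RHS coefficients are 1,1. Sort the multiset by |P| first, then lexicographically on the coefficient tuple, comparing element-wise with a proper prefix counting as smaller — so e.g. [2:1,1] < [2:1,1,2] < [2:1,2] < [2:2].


Δ(Σ) — 8 vertices, 12 min non-faces:

  • {0,7}:  v_{0} + v_{7} = 0  ⟹  sig = [2:]
  • {0,2}:  v_{0} + v_{2} = v_{4}  ⟹  sig = [2:1]
  • {0,6}:  v_{0} + v_{6} = v_{3}  ⟹  sig = [2:1]
  • {1,5}:  v_{1} + v_{5} = v_{7}  ⟹  sig = [2:1]
  • {2,6}:  v_{2} + v_{6} = v_{5}  ⟹  sig = [2:1]
  • {3,7}:  v_{3} + v_{7} = v_{6}  ⟹  sig = [2:1]
  • {4,7}:  v_{4} + v_{7} = v_{2}  ⟹  sig = [2:1]
  • {0,5}:  v_{0} + v_{5} = v_{4} + v_{6}  ⟹  sig = [2:1,1]
  • {2,3}:  v_{2} + v_{3} = v_{4} + v_{6}  ⟹  sig = [2:1,1]
  • {3,5}:  v_{3} + v_{5} = v_{4} + 2·v_{6}  ⟹  sig = [2:1,2]
  • {1,4,6}:  v_{1} + v_{4} + v_{6} = 0  ⟹  sig = [3:]
  • {1,3,4}:  v_{1} + v_{3} + v_{4} = v_{0}  ⟹  sig = [3:1]

Sorted signature multiset PRS(X):
{ [2:],  [2:1] ×6,  [2:1,1] ×2,  [2:1,2],  [3:],  [3:1] }


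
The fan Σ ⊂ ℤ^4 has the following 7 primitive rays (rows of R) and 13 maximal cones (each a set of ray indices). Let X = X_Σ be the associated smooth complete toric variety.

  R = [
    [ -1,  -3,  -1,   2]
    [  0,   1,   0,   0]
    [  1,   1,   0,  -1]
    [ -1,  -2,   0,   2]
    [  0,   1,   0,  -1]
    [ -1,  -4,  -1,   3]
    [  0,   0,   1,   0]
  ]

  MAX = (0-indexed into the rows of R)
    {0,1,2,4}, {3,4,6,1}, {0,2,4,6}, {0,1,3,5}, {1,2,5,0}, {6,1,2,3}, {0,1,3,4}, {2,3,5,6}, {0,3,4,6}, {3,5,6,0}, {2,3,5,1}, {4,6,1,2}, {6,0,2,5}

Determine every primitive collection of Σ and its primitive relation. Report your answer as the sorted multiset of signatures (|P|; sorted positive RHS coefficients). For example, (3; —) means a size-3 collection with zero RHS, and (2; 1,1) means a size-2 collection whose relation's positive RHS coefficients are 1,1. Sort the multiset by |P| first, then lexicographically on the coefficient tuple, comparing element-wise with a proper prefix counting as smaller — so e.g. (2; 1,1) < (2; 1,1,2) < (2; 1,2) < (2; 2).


The 5 primitive collections of Σ (r=7, n=4):

  • {4,5}:  v_{4} + v_{5} = v_{0}  so sig = (2; 1)
  • {2,3,4}:  v_{2} + v_{3} + v_{4} = 0  so sig = (3; —)
  • {0,1,6}:  v_{0} + v_{1} + v_{6} = v_{3}  so sig = (3; 1)
  • {0,2,3}:  v_{0} + v_{2} + v_{3} = v_{5}  so sig = (3; 1)
  • {1,5,6}:  v_{1} + v_{5} + v_{6} = v_{2} + 2·v_{3}  so sig = (3; 1,2)

Signatures (|P|; sorted positive RHS coefficients), sorted:
{ (2; 1),  (3; —),  (3; 1) ×2,  (3; 1,2) }


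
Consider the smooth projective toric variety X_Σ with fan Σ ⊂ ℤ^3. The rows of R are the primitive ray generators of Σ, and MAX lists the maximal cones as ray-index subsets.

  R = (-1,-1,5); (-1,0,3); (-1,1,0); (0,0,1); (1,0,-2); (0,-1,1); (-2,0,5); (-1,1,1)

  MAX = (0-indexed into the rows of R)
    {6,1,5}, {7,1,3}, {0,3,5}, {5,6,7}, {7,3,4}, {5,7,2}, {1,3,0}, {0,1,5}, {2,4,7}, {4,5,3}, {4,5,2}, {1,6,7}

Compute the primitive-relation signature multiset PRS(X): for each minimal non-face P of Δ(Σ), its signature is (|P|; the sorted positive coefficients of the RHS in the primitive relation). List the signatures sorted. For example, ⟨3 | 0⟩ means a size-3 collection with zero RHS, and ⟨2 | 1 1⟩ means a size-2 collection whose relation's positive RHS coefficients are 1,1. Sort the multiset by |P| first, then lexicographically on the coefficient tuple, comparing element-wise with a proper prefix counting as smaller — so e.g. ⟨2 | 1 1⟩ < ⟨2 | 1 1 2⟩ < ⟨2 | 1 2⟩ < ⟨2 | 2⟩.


14 collections generate NE(X_Σ); each relation:

  P = {0,2}:  v_{0} + v_{2} = v_{6} ; sig = ⟨2 | 1⟩
  P = {1,4}:  v_{1} + v_{4} = v_{3} ; sig = ⟨2 | 1⟩
  P = {2,3}:  v_{2} + v_{3} = v_{7} ; sig = ⟨2 | 1⟩
  P = {4,6}:  v_{4} + v_{6} = v_{1} ; sig = ⟨2 | 1⟩
  P = {0,4}:  v_{0} + v_{4} = 2·v_{3} + v_{5} ; sig = ⟨2 | 1 2⟩
  P = {1,2}:  v_{1} + v_{2} = v_{5} + 2·v_{7} ; sig = ⟨2 | 1 2⟩
  P = {0,6}:  v_{0} + v_{6} = 3·v_{1} + v_{5} ; sig = ⟨2 | 1 3⟩
  P = {0,7}:  v_{0} + v_{7} = 2·v_{1} ; sig = ⟨2 | 2⟩
  P = {3,6}:  v_{3} + v_{6} = 2·v_{1} ; sig = ⟨2 | 2⟩
  P = {2,6}:  v_{2} + v_{6} = 2·v_{5} + 3·v_{7} ; sig = ⟨2 | 2 3⟩
  P = {4,5,7}:  v_{4} + v_{5} + v_{7} = 0 ; sig = ⟨3 | 0⟩
  P = {1,3,5}:  v_{1} + v_{3} + v_{5} = v_{0} ; sig = ⟨3 | 1⟩
  P = {1,5,7}:  v_{1} + v_{5} + v_{7} = v_{6} ; sig = ⟨3 | 1⟩
  P = {3,5,7}:  v_{3} + v_{5} + v_{7} = v_{1} ; sig = ⟨3 | 1⟩

Signatures (|P|; sorted positive RHS coefficients), sorted:
[⟨2 | 1⟩, ⟨2 | 1⟩, ⟨2 | 1⟩, ⟨2 | 1⟩, ⟨2 | 1 2⟩, ⟨2 | 1 2⟩, ⟨2 | 1 3⟩, ⟨2 | 2⟩, ⟨2 | 2⟩, ⟨2 | 2 3⟩, ⟨3 | 0⟩, ⟨3 | 1⟩, ⟨3 | 1⟩, ⟨3 | 1⟩]


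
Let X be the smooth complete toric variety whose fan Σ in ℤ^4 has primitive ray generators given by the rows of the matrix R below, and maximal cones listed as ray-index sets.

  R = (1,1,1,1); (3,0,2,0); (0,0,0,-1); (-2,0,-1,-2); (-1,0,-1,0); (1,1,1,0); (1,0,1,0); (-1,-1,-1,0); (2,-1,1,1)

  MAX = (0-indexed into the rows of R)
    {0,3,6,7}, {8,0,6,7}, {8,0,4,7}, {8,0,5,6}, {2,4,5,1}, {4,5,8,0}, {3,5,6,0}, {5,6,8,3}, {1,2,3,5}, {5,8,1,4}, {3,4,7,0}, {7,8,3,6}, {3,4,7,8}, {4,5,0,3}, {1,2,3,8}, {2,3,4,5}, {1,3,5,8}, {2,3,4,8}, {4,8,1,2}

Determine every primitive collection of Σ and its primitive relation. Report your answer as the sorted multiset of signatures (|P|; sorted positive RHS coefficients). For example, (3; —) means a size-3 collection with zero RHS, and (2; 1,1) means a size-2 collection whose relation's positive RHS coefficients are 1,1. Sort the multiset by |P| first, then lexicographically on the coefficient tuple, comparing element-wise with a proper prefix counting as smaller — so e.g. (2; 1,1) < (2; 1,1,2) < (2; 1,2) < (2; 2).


Σ has 12 primitive collections:

  P = {4,6}:  v_{4} + v_{6} = 0 — sig = (2; —)
  P = {5,7}:  v_{5} + v_{7} = 0 — sig = (2; —)
  P = {0,2}:  v_{0} + v_{2} = v_{5} — sig = (2; 1)
  P = {1,7}:  v_{1} + v_{7} = v_{2} + v_{8} — sig = (2; 1,1)
  P = {2,6}:  v_{2} + v_{6} = v_{3} + v_{5} + v_{8} — sig = (2; 1,1,1)
  P = {2,7}:  v_{2} + v_{7} = v_{3} + v_{4} + v_{8} — sig = (2; 1,1,1)
  P = {0,1}:  v_{0} + v_{1} = 2·v_{5} + v_{8} — sig = (2; 1,2)
  P = {1,6}:  v_{1} + v_{6} = v_{3} + 2·v_{5} + 2·v_{8} — sig = (2; 1,2,2)
  P = {0,3,8}:  v_{0} + v_{3} + v_{8} = v_{6} — sig = (3; 1)
  P = {2,5,8}:  v_{2} + v_{5} + v_{8} = v_{1} — sig = (3; 1)
  P = {1,3,4}:  v_{1} + v_{3} + v_{4} = 2·v_{2} — sig = (3; 2)
  P = {3,4,5,8}:  v_{3} + v_{4} + v_{5} + v_{8} = v_{2} — sig = (4; 1)

Sorted signature multiset PRS(X):
{ (2; —) ×2,  (2; 1),  (2; 1,1),  (2; 1,1,1) ×2,  (2; 1,2),  (2; 1,2,2),  (3; 1) ×2,  (3; 2),  (4; 1) }


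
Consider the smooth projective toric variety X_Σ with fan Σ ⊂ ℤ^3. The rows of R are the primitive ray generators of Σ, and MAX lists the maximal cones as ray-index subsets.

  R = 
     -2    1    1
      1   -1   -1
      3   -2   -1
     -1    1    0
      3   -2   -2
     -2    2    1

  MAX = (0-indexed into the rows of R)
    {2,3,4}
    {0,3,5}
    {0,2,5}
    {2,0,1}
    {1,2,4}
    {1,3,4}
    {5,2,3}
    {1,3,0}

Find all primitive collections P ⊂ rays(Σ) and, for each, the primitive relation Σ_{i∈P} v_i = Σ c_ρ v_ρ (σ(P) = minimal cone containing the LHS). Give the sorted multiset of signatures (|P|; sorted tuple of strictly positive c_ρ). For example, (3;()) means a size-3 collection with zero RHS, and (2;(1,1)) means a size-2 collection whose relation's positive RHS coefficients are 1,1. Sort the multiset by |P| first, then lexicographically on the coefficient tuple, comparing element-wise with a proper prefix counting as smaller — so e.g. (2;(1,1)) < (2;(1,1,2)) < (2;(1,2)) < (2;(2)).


5 minimal non-faces of Δ(Σ) (on 6 rays):

  P={0,4}:  v_{0} + v_{4} = v_{1}  so sig = (2;(1))
  P={1,5}:  v_{1} + v_{5} = v_{3}  so sig = (2;(1))
  P={4,5}:  v_{4} + v_{5} = v_{2} + 2·v_{3}  so sig = (2;(1,2))
  P={0,2,3}:  v_{0} + v_{2} + v_{3} = 0  so sig = (3;())
  P={1,2,3}:  v_{1} + v_{2} + v_{3} = v_{4}  so sig = (3;(1))

so the primitive-relation signature multiset is
[(2;(1)), (2;(1)), (2;(1,2)), (3;()), (3;(1))]
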